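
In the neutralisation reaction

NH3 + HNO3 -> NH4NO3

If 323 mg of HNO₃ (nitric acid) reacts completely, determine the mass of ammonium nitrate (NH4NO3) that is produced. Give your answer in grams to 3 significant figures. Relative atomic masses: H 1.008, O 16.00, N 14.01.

M(HNO3) = 1.008 + 14.01 + 3(16.00) = 63.018 g/mol.
M(NH4NO3) = 2(14.01) + 4(1.008) + 3(16.00) = 80.052 g/mol.
Convert: 323 mg = 0.3230 g.
n(HNO3) = 0.3230 g / 63.018 g/mol = 0.005126 mol.
From the equation the HNO3:NH4NO3 mole ratio is 1:1, so n(NH4NO3) = 0.005126 × 1/1 = 0.005126 mol.
Mass of NH4NO3 = 0.005126 mol × 80.052 g/mol = 0.4103 g.

0.410 g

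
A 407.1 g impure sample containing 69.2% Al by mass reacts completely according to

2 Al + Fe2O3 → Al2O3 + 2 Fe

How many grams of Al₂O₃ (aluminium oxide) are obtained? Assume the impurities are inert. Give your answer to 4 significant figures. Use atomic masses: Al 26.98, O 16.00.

532.3 g

Mass of pure Al = 407.1 g × 0.692 = 281.71 g.
M(Al) = 26.98 g/mol.
M(Al2O3) = 2(26.98) + 3(16.00) = 101.96 g/mol.
n(Al) = 281.71 g / 26.98 g/mol = 10.442 mol.
From the equation the Al:Al2O3 mole ratio is 2:1, so n(Al2O3) = 10.442 × 1/2 = 5.2208 mol.
Mass of Al2O3 = 5.2208 mol × 101.96 g/mol = 532.31 g.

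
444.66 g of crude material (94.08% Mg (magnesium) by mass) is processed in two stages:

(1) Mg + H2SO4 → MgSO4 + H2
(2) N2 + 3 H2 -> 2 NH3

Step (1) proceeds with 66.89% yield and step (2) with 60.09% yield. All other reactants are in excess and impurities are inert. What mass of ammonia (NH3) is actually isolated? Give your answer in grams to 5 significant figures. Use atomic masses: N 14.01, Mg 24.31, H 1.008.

78.547 g

Pure Mg = 444.66 × 0.9408 = 418.336 g.
M(Mg) = 24.31 g/mol.
M(NH3) = 14.01 + 3(1.008) = 17.034 g/mol.
n(Mg) = 418.336 / 24.31 = 17.2084 mol.
Step 1 (Mg:H2 = 1:1): theoretical n(H2) = 17.2084 mol; at 66.89% yield, n(H2) = 11.5107 mol.
Step 2 (H2:NH3 = 3:2): theoretical n(NH3) = 7.67380 mol, so theoretical mass = 7.67380 × 17.034 = 130.715 g.
At 60.09% yield, actual mass of NH3 = 130.715 × 0.6009 = 78.5469 g.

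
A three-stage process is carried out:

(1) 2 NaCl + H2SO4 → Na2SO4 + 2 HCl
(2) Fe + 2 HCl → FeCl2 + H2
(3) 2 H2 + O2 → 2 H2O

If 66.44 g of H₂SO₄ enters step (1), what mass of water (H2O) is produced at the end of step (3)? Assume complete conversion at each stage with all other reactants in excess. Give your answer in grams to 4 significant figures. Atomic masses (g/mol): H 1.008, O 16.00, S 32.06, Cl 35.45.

M(H2SO4) = 2(1.008) + 32.06 + 4(16.00) = 98.076 g/mol.
M(H2O) = 2(1.008) + 16.00 = 18.016 g/mol.
n(H2SO4) = 66.44 / 98.076 = 0.67743 mol.
Reaction (1): H2SO4→HCl ratio 1:2 ⇒ n(HCl) = 1.3549 mol.
Reaction (2): HCl→H2 ratio 2:1 ⇒ n(H2) = 0.67743 mol.
Reaction (3): H2→H2O ratio 2:2 ⇒ n(H2O) = 0.67743 mol.
Mass of H2O = 0.67743 × 18.016 = 12.205 g.

12.20 g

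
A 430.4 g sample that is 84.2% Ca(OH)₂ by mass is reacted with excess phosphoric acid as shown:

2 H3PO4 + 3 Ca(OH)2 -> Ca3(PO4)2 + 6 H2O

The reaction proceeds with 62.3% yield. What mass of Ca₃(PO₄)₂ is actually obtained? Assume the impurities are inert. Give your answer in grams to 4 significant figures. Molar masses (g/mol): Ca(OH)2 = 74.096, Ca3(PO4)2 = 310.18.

Pure Ca(OH)2 available = 430.4 g × 0.842 = 362.40 g.
n(Ca(OH)2) = 362.40 g / 74.096 g/mol = 4.8909 mol.
From the equation the Ca(OH)2:Ca3(PO4)2 mole ratio is 3:1, so n(Ca3(PO4)2) = 4.8909 × 1/3 = 1.6303 mol.
Mass of Ca3(PO4)2 = 1.6303 mol × 310.18 g/mol = 505.69 g.
Actual mass collected = 505.69 g × 0.623 = 315.04 g.

315.0 g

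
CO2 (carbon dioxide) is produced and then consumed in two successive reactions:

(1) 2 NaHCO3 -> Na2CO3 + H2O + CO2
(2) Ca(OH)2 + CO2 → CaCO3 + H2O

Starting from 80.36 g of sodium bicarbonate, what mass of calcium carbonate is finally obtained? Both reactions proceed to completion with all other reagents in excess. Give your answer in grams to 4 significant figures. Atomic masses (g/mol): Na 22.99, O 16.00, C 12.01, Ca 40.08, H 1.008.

47.87 g

M(NaHCO3) = 22.99 + 1.008 + 12.01 + 3(16.00) = 84.008 g/mol.
M(CaCO3) = 40.08 + 12.01 + 3(16.00) = 100.09 g/mol.
n(NaHCO3) = 80.360 / 84.008 = 0.95658 mol.
Step 1 gives a 2:1 ratio of NaHCO3 to CO2, so n(CO2) = 0.47829 mol.
In step 2 the CO2:CaCO3 ratio is 1:1, so n(CaCO3) = 0.47829 mol.
Mass of CaCO3 = 0.47829 × 100.09 = 47.872 g.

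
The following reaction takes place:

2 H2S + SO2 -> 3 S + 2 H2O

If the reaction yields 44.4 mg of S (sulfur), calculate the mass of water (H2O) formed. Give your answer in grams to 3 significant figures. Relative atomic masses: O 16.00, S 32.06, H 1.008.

0.0166 g

M(S) = 32.06 g/mol.
M(H2O) = 2(1.008) + 16.00 = 18.016 g/mol.
Convert: 44.4 mg = 0.04440 g.
n(S) = 0.04440 g / 32.06 g/mol = 0.001385 mol.
From the equation the S:H2O mole ratio is 3:2, so n(H2O) = 0.001385 × 2/3 = 0.0009233 mol.
Mass of H2O = 0.0009233 mol × 18.016 g/mol = 0.01663 g.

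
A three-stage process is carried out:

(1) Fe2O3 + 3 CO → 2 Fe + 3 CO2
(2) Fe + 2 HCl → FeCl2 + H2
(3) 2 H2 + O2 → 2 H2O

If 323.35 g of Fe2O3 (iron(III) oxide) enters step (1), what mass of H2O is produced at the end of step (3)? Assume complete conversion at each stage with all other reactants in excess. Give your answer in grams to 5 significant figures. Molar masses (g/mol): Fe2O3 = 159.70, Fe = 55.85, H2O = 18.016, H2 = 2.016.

72.955 g

n(Fe2O3) = 323.35 / 159.70 = 2.02473 mol.
Reaction (1): Fe2O3→Fe ratio 1:2 ⇒ n(Fe) = 4.04947 mol.
Reaction (2): Fe→H2 ratio 1:1 ⇒ n(H2) = 4.04947 mol.
Reaction (3): H2→H2O ratio 2:2 ⇒ n(H2O) = 4.04947 mol.
Mass of H2O = 4.04947 × 18.016 = 72.9552 g.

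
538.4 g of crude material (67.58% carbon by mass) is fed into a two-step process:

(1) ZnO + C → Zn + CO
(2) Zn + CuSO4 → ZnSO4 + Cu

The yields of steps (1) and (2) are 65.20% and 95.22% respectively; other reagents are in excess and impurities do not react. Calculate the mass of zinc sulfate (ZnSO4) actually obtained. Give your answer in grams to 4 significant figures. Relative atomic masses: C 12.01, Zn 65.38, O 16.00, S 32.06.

3036 g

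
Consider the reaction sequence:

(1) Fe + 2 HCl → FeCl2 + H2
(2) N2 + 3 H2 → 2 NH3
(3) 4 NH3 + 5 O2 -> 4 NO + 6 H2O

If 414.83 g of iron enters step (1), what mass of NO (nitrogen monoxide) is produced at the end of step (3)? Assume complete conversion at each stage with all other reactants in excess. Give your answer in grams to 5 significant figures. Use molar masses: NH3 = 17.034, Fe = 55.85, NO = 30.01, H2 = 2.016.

148.60 g

n(Fe) = 414.83 / 55.85 = 7.42757 mol.
Reaction (1): Fe→H2 ratio 1:1 ⇒ n(H2) = 7.42757 mol.
Reaction (2): H2→NH3 ratio 3:2 ⇒ n(NH3) = 4.95172 mol.
Reaction (3): NH3→NO ratio 4:4 ⇒ n(NO) = 4.95172 mol.
Mass of NO = 4.95172 × 30.01 = 148.601 g.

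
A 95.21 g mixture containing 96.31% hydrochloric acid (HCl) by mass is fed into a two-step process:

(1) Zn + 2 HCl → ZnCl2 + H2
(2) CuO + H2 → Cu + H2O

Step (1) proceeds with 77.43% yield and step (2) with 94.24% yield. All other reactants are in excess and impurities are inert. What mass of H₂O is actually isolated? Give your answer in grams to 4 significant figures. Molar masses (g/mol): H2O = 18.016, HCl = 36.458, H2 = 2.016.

Pure HCl = 95.21 × 0.9631 = 91.697 g.
n(HCl) = 91.697 / 36.458 = 2.5151 mol.
Step 1 (HCl:H2 = 2:1): theoretical n(H2) = 1.2576 mol; at 77.43% yield, n(H2) = 0.97373 mol.
Step 2 (H2:H2O = 1:1): theoretical n(H2O) = 0.97373 mol, so theoretical mass = 0.97373 × 18.016 = 17.543 g.
At 94.24% yield, actual mass of H2O = 17.543 × 0.9424 = 16.532 g.

16.53 g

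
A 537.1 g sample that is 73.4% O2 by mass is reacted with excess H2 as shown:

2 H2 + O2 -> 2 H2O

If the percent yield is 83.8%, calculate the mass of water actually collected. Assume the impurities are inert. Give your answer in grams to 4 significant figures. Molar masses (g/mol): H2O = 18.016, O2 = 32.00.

372.0 g

Pure O2 available = 537.1 g × 0.734 = 394.23 g.
n(O2) = 394.23 g / 32.00 g/mol = 12.320 mol.
From the equation the O2:H2O mole ratio is 1:2, so n(H2O) = 12.320 × 2/1 = 24.639 mol.
Mass of H2O = 24.639 mol × 18.016 g/mol = 443.90 g.
Actual mass collected = 443.90 g × 0.838 = 371.99 g.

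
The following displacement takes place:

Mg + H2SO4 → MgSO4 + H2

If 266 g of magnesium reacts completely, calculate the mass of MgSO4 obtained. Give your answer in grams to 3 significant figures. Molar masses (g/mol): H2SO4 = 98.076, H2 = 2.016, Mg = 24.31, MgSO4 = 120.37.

1320 g

n(Mg) = 266.0 g / 24.31 g/mol = 10.94 mol.
From the equation the Mg:MgSO4 mole ratio is 1:1, so n(MgSO4) = 10.94 × 1/1 = 10.94 mol.
Mass of MgSO4 = 10.94 mol × 120.37 g/mol = 1317 g.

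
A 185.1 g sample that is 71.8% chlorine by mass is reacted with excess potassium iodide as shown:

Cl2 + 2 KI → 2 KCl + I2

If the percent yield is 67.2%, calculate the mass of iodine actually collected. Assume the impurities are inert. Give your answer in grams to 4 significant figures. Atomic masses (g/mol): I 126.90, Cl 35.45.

Pure Cl2 available = 185.1 g × 0.718 = 132.90 g.
M(Cl2) = 2(35.45) = 70.90 g/mol.
M(I2) = 2(126.90) = 253.80 g/mol.
n(Cl2) = 132.90 g / 70.90 g/mol = 1.8745 mol.
From the equation the Cl2:I2 mole ratio is 1:1, so n(I2) = 1.8745 × 1/1 = 1.8745 mol.
Mass of I2 = 1.8745 mol × 253.80 g/mol = 475.75 g.
Actual mass collected = 475.75 g × 0.672 = 319.70 g.

319.7 g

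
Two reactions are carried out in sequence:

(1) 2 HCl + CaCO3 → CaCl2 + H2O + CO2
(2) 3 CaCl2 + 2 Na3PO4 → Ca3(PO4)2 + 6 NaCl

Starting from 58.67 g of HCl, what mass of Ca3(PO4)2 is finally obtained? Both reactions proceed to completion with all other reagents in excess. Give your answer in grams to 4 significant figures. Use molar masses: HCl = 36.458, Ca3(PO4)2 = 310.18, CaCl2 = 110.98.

83.19 g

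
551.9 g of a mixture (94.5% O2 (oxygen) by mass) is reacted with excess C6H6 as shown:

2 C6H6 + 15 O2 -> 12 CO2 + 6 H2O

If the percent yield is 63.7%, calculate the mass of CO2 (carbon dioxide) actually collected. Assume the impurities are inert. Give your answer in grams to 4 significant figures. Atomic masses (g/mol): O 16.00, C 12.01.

Pure O2 available = 551.9 g × 0.945 = 521.55 g.
M(O2) = 2(16.00) = 32.00 g/mol.
M(CO2) = 12.01 + 2(16.00) = 44.01 g/mol.
n(O2) = 521.55 g / 32.00 g/mol = 16.298 mol.
From the equation the O2:CO2 mole ratio is 15:12, so n(CO2) = 16.298 × 12/15 = 13.039 mol.
Mass of CO2 = 13.039 mol × 44.01 g/mol = 573.83 g.
Actual mass collected = 573.83 g × 0.637 = 365.53 g.

365.5 g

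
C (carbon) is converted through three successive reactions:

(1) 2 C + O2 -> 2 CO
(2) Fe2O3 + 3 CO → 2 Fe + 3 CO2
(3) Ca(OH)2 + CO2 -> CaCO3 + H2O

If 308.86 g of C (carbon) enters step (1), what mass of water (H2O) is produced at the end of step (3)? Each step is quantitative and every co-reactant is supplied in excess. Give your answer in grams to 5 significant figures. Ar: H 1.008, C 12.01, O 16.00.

M(C) = 12.01 g/mol.
M(H2O) = 2(1.008) + 16.00 = 18.016 g/mol.
n(C) = 308.86 / 12.01 = 25.7169 mol.
Reaction (1): C→CO ratio 2:2 ⇒ n(CO) = 25.7169 mol.
Reaction (2): CO→CO2 ratio 3:3 ⇒ n(CO2) = 25.7169 mol.
Reaction (3): CO2→H2O ratio 1:1 ⇒ n(H2O) = 25.7169 mol.
Mass of H2O = 25.7169 × 18.016 = 463.316 g.

463.32 g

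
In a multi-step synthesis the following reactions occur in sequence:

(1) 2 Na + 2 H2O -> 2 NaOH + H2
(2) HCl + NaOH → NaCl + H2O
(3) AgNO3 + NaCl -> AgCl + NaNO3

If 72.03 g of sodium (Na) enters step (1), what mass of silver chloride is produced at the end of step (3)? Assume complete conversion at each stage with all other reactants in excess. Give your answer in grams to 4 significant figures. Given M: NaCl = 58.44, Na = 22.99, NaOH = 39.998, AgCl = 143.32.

449.0 g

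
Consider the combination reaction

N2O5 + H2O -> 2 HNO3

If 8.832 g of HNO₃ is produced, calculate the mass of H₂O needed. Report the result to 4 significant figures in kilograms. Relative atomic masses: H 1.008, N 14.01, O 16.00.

M(HNO3) = 1.008 + 14.01 + 3(16.00) = 63.018 g/mol.
M(H2O) = 2(1.008) + 16.00 = 18.016 g/mol.
n(HNO3) = 8.8320 g / 63.018 g/mol = 0.14015 mol.
From the equation the HNO3:H2O mole ratio is 2:1, so n(H2O) = 0.14015 × 1/2 = 0.070075 mol.
Mass of H2O = 0.070075 mol × 18.016 g/mol = 1.2625 g.
Converting to kg: 1.2625 g = 0.001262 kg.

0.001262 kg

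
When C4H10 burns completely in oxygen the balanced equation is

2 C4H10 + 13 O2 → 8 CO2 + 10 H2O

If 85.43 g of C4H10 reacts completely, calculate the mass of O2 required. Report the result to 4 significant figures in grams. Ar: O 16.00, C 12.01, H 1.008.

305.7 g

M(C4H10) = 4(12.01) + 10(1.008) = 58.12 g/mol.
M(O2) = 2(16.00) = 32.00 g/mol.
n(C4H10) = 85.430 g / 58.12 g/mol = 1.4699 mol.
From the equation the C4H10:O2 mole ratio is 2:13, so n(O2) = 1.4699 × 13/2 = 9.5543 mol.
Mass of O2 = 9.5543 mol × 32.00 g/mol = 305.74 g.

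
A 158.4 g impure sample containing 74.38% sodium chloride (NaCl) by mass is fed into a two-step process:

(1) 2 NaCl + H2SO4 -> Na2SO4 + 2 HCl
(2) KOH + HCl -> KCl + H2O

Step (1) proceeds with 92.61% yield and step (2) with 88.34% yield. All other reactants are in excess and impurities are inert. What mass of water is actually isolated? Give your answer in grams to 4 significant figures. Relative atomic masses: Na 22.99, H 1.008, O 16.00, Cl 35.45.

29.71 g

Pure NaCl = 158.4 × 0.7438 = 117.82 g.
M(NaCl) = 22.99 + 35.45 = 58.44 g/mol.
M(H2O) = 2(1.008) + 16.00 = 18.016 g/mol.
n(NaCl) = 117.82 / 58.44 = 2.0160 mol.
Step 1 (NaCl:HCl = 2:2): theoretical n(HCl) = 2.0160 mol; at 92.61% yield, n(HCl) = 1.8671 mol.
Step 2 (HCl:H2O = 1:1): theoretical n(H2O) = 1.8671 mol, so theoretical mass = 1.8671 × 18.016 = 33.637 g.
At 88.34% yield, actual mass of H2O = 33.637 × 0.8834 = 29.715 g.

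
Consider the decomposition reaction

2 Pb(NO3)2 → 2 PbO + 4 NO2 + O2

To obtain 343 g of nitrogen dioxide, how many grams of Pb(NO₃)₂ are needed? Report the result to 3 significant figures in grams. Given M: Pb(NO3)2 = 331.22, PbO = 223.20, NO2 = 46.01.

n(NO2) = 343.0 g / 46.01 g/mol = 7.455 mol.
From the equation the NO2:Pb(NO3)2 mole ratio is 4:2, so n(Pb(NO3)2) = 7.455 × 2/4 = 3.727 mol.
Mass of Pb(NO3)2 = 3.727 mol × 331.22 g/mol = 1235 g.

1230 g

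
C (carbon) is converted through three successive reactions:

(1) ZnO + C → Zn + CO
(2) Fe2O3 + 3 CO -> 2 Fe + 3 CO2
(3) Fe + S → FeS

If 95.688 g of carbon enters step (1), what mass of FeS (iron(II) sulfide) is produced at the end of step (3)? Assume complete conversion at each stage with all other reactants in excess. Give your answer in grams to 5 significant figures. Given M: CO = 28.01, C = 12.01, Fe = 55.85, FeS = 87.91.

466.94 g

n(C) = 95.688 / 12.01 = 7.96736 mol.
Reaction (1): C→CO ratio 1:1 ⇒ n(CO) = 7.96736 mol.
Reaction (2): CO→Fe ratio 3:2 ⇒ n(Fe) = 5.31157 mol.
Reaction (3): Fe→FeS ratio 1:1 ⇒ n(FeS) = 5.31157 mol.
Mass of FeS = 5.31157 × 87.91 = 466.940 g.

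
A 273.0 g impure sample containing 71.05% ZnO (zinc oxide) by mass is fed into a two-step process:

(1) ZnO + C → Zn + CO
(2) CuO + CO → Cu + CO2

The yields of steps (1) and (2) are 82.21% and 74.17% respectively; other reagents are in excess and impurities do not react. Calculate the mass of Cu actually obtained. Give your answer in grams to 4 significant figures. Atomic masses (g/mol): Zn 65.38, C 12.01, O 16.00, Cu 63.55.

Pure ZnO = 273.0 × 0.7105 = 193.97 g.
M(ZnO) = 65.38 + 16.00 = 81.38 g/mol.
M(Cu) = 63.55 g/mol.
n(ZnO) = 193.97 / 81.38 = 2.3835 mol.
Step 1 (ZnO:CO = 1:1): theoretical n(CO) = 2.3835 mol; at 82.21% yield, n(CO) = 1.9594 mol.
Step 2 (CO:Cu = 1:1): theoretical n(Cu) = 1.9594 mol, so theoretical mass = 1.9594 × 63.55 = 124.52 g.
At 74.17% yield, actual mass of Cu = 124.52 × 0.7417 = 92.359 g.

92.36 g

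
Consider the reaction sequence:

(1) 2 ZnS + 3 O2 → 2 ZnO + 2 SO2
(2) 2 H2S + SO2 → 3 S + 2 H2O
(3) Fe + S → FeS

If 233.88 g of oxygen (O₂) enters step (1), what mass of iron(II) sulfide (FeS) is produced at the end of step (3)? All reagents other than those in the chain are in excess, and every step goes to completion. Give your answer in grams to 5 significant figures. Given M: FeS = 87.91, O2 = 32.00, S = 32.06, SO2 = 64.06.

1285.0 g

n(O2) = 233.88 / 32.00 = 7.30875 mol.
Reaction (1): O2→SO2 ratio 3:2 ⇒ n(SO2) = 4.87250 mol.
Reaction (2): SO2→S ratio 1:3 ⇒ n(S) = 14.6175 mol.
Reaction (3): S→FeS ratio 1:1 ⇒ n(FeS) = 14.6175 mol.
Mass of FeS = 14.6175 × 87.91 = 1285.02 g.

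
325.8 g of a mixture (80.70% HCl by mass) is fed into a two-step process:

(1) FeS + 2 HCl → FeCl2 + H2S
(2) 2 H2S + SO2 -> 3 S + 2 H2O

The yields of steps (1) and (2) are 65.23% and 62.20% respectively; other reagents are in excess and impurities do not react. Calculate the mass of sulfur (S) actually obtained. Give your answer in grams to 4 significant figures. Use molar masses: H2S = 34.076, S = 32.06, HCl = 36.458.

Pure HCl = 325.8 × 0.8070 = 262.92 g.
n(HCl) = 262.92 / 36.458 = 7.2116 mol.
Step 1 (HCl:H2S = 2:1): theoretical n(H2S) = 3.6058 mol; at 65.23% yield, n(H2S) = 2.3521 mol.
Step 2 (H2S:S = 2:3): theoretical n(S) = 3.5281 mol, so theoretical mass = 3.5281 × 32.06 = 113.11 g.
At 62.20% yield, actual mass of S = 113.11 × 0.6220 = 70.355 g.

70.35 g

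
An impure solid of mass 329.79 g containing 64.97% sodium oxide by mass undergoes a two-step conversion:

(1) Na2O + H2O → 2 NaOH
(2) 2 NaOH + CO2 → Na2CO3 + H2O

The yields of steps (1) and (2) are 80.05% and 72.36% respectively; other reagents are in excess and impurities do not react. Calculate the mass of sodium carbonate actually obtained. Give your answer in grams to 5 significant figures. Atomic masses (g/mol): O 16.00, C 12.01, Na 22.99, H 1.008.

Pure Na2O = 329.79 × 0.6497 = 214.265 g.
M(Na2O) = 2(22.99) + 16.00 = 61.98 g/mol.
M(Na2CO3) = 2(22.99) + 12.01 + 3(16.00) = 105.99 g/mol.
n(Na2O) = 214.265 / 61.98 = 3.45700 mol.
Step 1 (Na2O:NaOH = 1:2): theoretical n(NaOH) = 6.91399 mol; at 80.05% yield, n(NaOH) = 5.53465 mol.
Step 2 (NaOH:Na2CO3 = 2:1): theoretical n(Na2CO3) = 2.76732 mol, so theoretical mass = 2.76732 × 105.99 = 293.309 g.
At 72.36% yield, actual mass of Na2CO3 = 293.309 × 0.7236 = 212.238 g.

212.24 g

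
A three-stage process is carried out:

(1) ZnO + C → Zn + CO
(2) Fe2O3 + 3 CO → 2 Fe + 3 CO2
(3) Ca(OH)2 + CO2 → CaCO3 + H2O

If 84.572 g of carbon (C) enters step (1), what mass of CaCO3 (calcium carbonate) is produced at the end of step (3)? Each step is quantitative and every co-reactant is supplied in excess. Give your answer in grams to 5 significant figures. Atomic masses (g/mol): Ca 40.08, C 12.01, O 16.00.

M(C) = 12.01 g/mol.
M(CaCO3) = 40.08 + 12.01 + 3(16.00) = 100.09 g/mol.
n(C) = 84.572 / 12.01 = 7.04180 mol.
Reaction (1): C→CO ratio 1:1 ⇒ n(CO) = 7.04180 mol.
Reaction (2): CO→CO2 ratio 3:3 ⇒ n(CO2) = 7.04180 mol.
Reaction (3): CO2→CaCO3 ratio 1:1 ⇒ n(CaCO3) = 7.04180 mol.
Mass of CaCO3 = 7.04180 × 100.09 = 704.814 g.

704.81 g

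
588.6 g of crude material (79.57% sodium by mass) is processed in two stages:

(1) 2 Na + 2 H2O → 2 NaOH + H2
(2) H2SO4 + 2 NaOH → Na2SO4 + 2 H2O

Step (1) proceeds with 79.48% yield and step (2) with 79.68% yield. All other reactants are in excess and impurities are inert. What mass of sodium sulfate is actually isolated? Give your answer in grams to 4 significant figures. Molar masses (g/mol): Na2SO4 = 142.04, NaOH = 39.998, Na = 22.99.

916.3 g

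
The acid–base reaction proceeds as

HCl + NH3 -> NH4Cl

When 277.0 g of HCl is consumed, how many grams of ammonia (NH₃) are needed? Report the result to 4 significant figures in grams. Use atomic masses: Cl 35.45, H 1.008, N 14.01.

129.4 g

M(HCl) = 1.008 + 35.45 = 36.458 g/mol.
M(NH3) = 14.01 + 3(1.008) = 17.034 g/mol.
n(HCl) = 277.00 g / 36.458 g/mol = 7.5978 mol.
From the equation the HCl:NH3 mole ratio is 1:1, so n(NH3) = 7.5978 × 1/1 = 7.5978 mol.
Mass of NH3 = 7.5978 mol × 17.034 g/mol = 129.42 g.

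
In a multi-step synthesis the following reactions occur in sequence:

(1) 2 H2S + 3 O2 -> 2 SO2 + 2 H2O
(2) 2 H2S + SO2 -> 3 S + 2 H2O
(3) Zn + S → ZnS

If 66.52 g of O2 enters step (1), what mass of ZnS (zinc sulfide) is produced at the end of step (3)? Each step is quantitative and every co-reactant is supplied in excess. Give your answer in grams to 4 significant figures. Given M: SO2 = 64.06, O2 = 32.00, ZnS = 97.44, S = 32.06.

n(O2) = 66.52 / 32.00 = 2.0787 mol.
Reaction (1): O2→SO2 ratio 3:2 ⇒ n(SO2) = 1.3858 mol.
Reaction (2): SO2→S ratio 1:3 ⇒ n(S) = 4.1575 mol.
Reaction (3): S→ZnS ratio 1:1 ⇒ n(ZnS) = 4.1575 mol.
Mass of ZnS = 4.1575 × 97.44 = 405.11 g.

405.1 g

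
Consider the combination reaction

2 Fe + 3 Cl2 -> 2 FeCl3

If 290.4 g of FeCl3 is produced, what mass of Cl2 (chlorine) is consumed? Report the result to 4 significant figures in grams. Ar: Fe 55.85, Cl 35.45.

190.4 g

M(FeCl3) = 55.85 + 3(35.45) = 162.20 g/mol.
M(Cl2) = 2(35.45) = 70.90 g/mol.
n(FeCl3) = 290.40 g / 162.20 g/mol = 1.7904 mol.
From the equation the FeCl3:Cl2 mole ratio is 2:3, so n(Cl2) = 1.7904 × 3/2 = 2.6856 mol.
Mass of Cl2 = 2.6856 mol × 70.90 g/mol = 190.41 g.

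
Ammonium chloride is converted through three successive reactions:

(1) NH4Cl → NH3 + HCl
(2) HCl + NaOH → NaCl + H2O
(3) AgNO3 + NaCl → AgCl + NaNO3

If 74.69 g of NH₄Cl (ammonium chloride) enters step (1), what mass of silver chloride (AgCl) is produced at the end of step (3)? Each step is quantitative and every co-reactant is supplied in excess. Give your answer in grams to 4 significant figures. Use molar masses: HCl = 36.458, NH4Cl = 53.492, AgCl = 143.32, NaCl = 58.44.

n(NH4Cl) = 74.69 / 53.492 = 1.3963 mol.
Reaction (1): NH4Cl→HCl ratio 1:1 ⇒ n(HCl) = 1.3963 mol.
Reaction (2): HCl→NaCl ratio 1:1 ⇒ n(NaCl) = 1.3963 mol.
Reaction (3): NaCl→AgCl ratio 1:1 ⇒ n(AgCl) = 1.3963 mol.
Mass of AgCl = 1.3963 × 143.32 = 200.12 g.

200.1 g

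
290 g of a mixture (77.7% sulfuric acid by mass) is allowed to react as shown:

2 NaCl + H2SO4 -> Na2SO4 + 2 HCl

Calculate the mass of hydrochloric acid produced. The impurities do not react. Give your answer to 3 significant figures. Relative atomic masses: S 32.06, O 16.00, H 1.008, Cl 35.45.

168 g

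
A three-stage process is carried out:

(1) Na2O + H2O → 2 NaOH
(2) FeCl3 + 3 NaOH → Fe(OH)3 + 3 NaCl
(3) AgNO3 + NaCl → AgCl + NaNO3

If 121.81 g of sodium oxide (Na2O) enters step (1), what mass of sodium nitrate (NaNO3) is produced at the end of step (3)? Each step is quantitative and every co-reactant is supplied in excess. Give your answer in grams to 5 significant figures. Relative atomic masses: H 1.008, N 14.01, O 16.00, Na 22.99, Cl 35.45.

M(Na2O) = 2(22.99) + 16.00 = 61.98 g/mol.
M(NaNO3) = 22.99 + 14.01 + 3(16.00) = 85.00 g/mol.
n(Na2O) = 121.81 / 61.98 = 1.96531 mol.
Reaction (1): Na2O→NaOH ratio 1:2 ⇒ n(NaOH) = 3.93062 mol.
Reaction (2): NaOH→NaCl ratio 3:3 ⇒ n(NaCl) = 3.93062 mol.
Reaction (3): NaCl→NaNO3 ratio 1:1 ⇒ n(NaNO3) = 3.93062 mol.
Mass of NaNO3 = 3.93062 × 85.00 = 334.103 g.

334.10 g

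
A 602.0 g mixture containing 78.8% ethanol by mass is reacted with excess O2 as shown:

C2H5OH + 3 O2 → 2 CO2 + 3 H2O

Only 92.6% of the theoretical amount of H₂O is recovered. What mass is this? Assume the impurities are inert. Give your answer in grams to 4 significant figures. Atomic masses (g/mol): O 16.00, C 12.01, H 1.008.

515.4 g

Pure C2H5OH available = 602.0 g × 0.788 = 474.38 g.
M(C2H5OH) = 2(12.01) + 6(1.008) + 16.00 = 46.068 g/mol.
M(H2O) = 2(1.008) + 16.00 = 18.016 g/mol.
n(C2H5OH) = 474.38 g / 46.068 g/mol = 10.297 mol.
From the equation the C2H5OH:H2O mole ratio is 1:3, so n(H2O) = 10.297 × 3/1 = 30.892 mol.
Mass of H2O = 30.892 mol × 18.016 g/mol = 556.55 g.
Actual mass collected = 556.55 g × 0.926 = 515.36 g.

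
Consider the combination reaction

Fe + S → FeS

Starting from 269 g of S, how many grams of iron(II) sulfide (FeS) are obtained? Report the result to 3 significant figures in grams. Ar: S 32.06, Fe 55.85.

738 g

M(S) = 32.06 g/mol.
M(FeS) = 55.85 + 32.06 = 87.91 g/mol.
n(S) = 269.0 g / 32.06 g/mol = 8.391 mol.
From the equation the S:FeS mole ratio is 1:1, so n(FeS) = 8.391 × 1/1 = 8.391 mol.
Mass of FeS = 8.391 mol × 87.91 g/mol = 737.6 g.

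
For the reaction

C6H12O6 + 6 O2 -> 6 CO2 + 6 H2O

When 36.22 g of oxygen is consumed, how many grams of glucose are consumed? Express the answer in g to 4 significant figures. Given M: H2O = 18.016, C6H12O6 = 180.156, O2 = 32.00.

n(O2) = 36.220 g / 32.00 g/mol = 1.1319 mol.
From the equation the O2:C6H12O6 mole ratio is 6:1, so n(C6H12O6) = 1.1319 × 1/6 = 0.18865 mol.
Mass of C6H12O6 = 0.18865 mol × 180.156 g/mol = 33.986 g.

33.99 g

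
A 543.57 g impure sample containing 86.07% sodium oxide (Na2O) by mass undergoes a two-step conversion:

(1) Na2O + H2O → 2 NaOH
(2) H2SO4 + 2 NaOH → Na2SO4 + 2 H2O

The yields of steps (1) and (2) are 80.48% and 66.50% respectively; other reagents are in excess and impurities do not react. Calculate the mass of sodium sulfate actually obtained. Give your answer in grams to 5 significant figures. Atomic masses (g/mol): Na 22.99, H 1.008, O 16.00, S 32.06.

Pure Na2O = 543.57 × 0.8607 = 467.851 g.
M(Na2O) = 2(22.99) + 16.00 = 61.98 g/mol.
M(Na2SO4) = 2(22.99) + 32.06 + 4(16.00) = 142.04 g/mol.
n(Na2O) = 467.851 / 61.98 = 7.54841 mol.
Step 1 (Na2O:NaOH = 1:2): theoretical n(NaOH) = 15.0968 mol; at 80.48% yield, n(NaOH) = 12.1499 mol.
Step 2 (NaOH:Na2SO4 = 2:1): theoretical n(Na2SO4) = 6.07496 mol, so theoretical mass = 6.07496 × 142.04 = 862.888 g.
At 66.50% yield, actual mass of Na2SO4 = 862.888 × 0.6650 = 573.820 g.

573.82 g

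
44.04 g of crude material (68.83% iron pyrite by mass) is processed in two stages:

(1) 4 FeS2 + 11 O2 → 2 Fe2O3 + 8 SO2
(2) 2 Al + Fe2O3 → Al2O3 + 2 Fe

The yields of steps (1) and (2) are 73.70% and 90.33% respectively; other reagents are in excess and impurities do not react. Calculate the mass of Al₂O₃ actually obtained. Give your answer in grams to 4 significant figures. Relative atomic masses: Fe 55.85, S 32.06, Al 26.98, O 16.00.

8.575 g

Pure FeS2 = 44.04 × 0.6883 = 30.313 g.
M(FeS2) = 55.85 + 2(32.06) = 119.97 g/mol.
M(Al2O3) = 2(26.98) + 3(16.00) = 101.96 g/mol.
n(FeS2) = 30.313 / 119.97 = 0.25267 mol.
Step 1 (FeS2:Fe2O3 = 4:2): theoretical n(Fe2O3) = 0.12633 mol; at 73.70% yield, n(Fe2O3) = 0.093109 mol.
Step 2 (Fe2O3:Al2O3 = 1:1): theoretical n(Al2O3) = 0.093109 mol, so theoretical mass = 0.093109 × 101.96 = 9.4934 g.
At 90.33% yield, actual mass of Al2O3 = 9.4934 × 0.9033 = 8.5753 g.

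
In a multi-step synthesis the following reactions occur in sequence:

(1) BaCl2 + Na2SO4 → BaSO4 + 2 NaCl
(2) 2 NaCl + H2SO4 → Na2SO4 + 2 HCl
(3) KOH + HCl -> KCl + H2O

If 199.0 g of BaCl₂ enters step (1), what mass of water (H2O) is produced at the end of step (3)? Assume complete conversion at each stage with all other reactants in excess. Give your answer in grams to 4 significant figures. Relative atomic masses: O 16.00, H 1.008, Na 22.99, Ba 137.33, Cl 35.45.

M(BaCl2) = 137.33 + 2(35.45) = 208.23 g/mol.
M(H2O) = 2(1.008) + 16.00 = 18.016 g/mol.
n(BaCl2) = 199.0 / 208.23 = 0.95567 mol.
Reaction (1): BaCl2→NaCl ratio 1:2 ⇒ n(NaCl) = 1.9113 mol.
Reaction (2): NaCl→HCl ratio 2:2 ⇒ n(HCl) = 1.9113 mol.
Reaction (3): HCl→H2O ratio 1:1 ⇒ n(H2O) = 1.9113 mol.
Mass of H2O = 1.9113 × 18.016 = 34.435 g.

34.43 g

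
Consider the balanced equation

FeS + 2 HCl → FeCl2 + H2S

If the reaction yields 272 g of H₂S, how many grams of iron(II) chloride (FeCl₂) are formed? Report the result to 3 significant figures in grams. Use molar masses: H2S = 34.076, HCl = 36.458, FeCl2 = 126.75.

n(H2S) = 272.0 g / 34.076 g/mol = 7.982 mol.
From the equation the H2S:FeCl2 mole ratio is 1:1, so n(FeCl2) = 7.982 × 1/1 = 7.982 mol.
Mass of FeCl2 = 7.982 mol × 126.75 g/mol = 1012 g.

1010 g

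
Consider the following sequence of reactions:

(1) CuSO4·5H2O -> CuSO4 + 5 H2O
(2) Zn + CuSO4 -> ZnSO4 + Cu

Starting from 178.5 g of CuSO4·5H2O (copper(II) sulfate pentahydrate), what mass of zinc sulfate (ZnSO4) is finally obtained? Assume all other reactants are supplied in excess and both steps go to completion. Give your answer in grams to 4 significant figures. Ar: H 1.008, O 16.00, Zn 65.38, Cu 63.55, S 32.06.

M(CuSO4·5H2O) = 63.55 + 32.06 + 9(16.00) + 10(1.008) = 249.69 g/mol.
M(ZnSO4) = 65.38 + 32.06 + 4(16.00) = 161.44 g/mol.
n(CuSO4·5H2O) = 178.50 / 249.69 = 0.71489 mol.
Step 1 gives a 1:1 ratio of CuSO4·5H2O to CuSO4, so n(CuSO4) = 0.71489 mol.
In step 2 the CuSO4:ZnSO4 ratio is 1:1, so n(ZnSO4) = 0.71489 mol.
Mass of ZnSO4 = 0.71489 × 161.44 = 115.41 g.

115.4 g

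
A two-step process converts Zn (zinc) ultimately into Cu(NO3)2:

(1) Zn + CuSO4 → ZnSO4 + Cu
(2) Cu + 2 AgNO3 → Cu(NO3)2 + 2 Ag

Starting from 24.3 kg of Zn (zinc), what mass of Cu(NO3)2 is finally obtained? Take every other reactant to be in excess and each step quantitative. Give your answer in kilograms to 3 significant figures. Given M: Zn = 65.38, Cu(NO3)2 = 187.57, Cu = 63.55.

24.3 kg = 24300 g.
n(Zn) = 24300 / 65.38 = 371.7 mol.
Step 1 gives a 1:1 ratio of Zn to Cu, so n(Cu) = 371.7 mol.
In step 2 the Cu:Cu(NO3)2 ratio is 1:1, so n(Cu(NO3)2) = 371.7 mol.
Mass of Cu(NO3)2 = 371.7 × 187.57 = 69710 g = 69.7 kg.

69.7 kg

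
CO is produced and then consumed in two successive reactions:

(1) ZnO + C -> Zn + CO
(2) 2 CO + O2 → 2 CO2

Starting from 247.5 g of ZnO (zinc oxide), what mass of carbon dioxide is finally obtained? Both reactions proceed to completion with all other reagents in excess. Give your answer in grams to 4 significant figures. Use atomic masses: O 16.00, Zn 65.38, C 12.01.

133.8 g

M(ZnO) = 65.38 + 16.00 = 81.38 g/mol.
M(CO2) = 12.01 + 2(16.00) = 44.01 g/mol.
n(ZnO) = 247.50 / 81.38 = 3.0413 mol.
Step 1 gives a 1:1 ratio of ZnO to CO, so n(CO) = 3.0413 mol.
In step 2 the CO:CO2 ratio is 2:2, so n(CO2) = 3.0413 mol.
Mass of CO2 = 3.0413 × 44.01 = 133.85 g.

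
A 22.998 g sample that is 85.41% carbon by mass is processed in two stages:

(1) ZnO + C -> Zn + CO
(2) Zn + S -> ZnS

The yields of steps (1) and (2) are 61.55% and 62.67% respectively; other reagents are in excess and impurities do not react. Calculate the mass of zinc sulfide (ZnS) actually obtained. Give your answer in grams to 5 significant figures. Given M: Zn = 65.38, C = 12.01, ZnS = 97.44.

61.472 g

Pure C = 22.998 × 0.8541 = 19.6426 g.
n(C) = 19.6426 / 12.01 = 1.63552 mol.
Step 1 (C:Zn = 1:1): theoretical n(Zn) = 1.63552 mol; at 61.55% yield, n(Zn) = 1.00666 mol.
Step 2 (Zn:ZnS = 1:1): theoretical n(ZnS) = 1.00666 mol, so theoretical mass = 1.00666 × 97.44 = 98.0892 g.
At 62.67% yield, actual mass of ZnS = 98.0892 × 0.6267 = 61.4725 g.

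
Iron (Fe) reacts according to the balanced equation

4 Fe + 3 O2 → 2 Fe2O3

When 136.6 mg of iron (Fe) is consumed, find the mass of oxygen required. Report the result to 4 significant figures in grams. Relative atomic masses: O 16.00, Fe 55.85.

0.05870 g

M(Fe) = 55.85 g/mol.
M(O2) = 2(16.00) = 32.00 g/mol.
Convert: 136.6 mg = 0.13660 g.
n(Fe) = 0.13660 g / 55.85 g/mol = 0.0024458 mol.
From the equation the Fe:O2 mole ratio is 4:3, so n(O2) = 0.0024458 × 3/4 = 0.0018344 mol.
Mass of O2 = 0.0018344 mol × 32.00 g/mol = 0.058700 g.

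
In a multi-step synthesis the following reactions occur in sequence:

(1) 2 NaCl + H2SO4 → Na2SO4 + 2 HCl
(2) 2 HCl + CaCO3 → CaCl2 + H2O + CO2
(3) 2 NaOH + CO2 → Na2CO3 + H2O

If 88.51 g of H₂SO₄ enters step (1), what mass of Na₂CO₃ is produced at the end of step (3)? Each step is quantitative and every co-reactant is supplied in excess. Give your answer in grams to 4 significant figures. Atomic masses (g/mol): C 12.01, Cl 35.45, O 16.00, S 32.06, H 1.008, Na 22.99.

M(H2SO4) = 2(1.008) + 32.06 + 4(16.00) = 98.076 g/mol.
M(Na2CO3) = 2(22.99) + 12.01 + 3(16.00) = 105.99 g/mol.
n(H2SO4) = 88.51 / 98.076 = 0.90246 mol.
Reaction (1): H2SO4→HCl ratio 1:2 ⇒ n(HCl) = 1.8049 mol.
Reaction (2): HCl→CO2 ratio 2:1 ⇒ n(CO2) = 0.90246 mol.
Reaction (3): CO2→Na2CO3 ratio 1:1 ⇒ n(Na2CO3) = 0.90246 mol.
Mass of Na2CO3 = 0.90246 × 105.99 = 95.652 g.

95.65 g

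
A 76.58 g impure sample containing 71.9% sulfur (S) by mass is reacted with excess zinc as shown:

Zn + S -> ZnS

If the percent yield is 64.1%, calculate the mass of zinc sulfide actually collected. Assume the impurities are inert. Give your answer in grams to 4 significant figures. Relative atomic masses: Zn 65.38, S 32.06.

107.3 g

Pure S available = 76.58 g × 0.719 = 55.061 g.
M(S) = 32.06 g/mol.
M(ZnS) = 65.38 + 32.06 = 97.44 g/mol.
n(S) = 55.061 g / 32.06 g/mol = 1.7174 mol.
From the equation the S:ZnS mole ratio is 1:1, so n(ZnS) = 1.7174 × 1/1 = 1.7174 mol.
Mass of ZnS = 1.7174 mol × 97.44 g/mol = 167.35 g.
Actual mass collected = 167.35 g × 0.641 = 107.27 g.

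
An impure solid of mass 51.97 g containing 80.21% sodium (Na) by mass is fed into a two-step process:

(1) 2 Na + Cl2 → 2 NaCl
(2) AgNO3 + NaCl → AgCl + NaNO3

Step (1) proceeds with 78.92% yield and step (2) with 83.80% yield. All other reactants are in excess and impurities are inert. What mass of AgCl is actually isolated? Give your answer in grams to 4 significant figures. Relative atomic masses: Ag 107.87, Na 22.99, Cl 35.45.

Pure Na = 51.97 × 0.8021 = 41.685 g.
M(Na) = 22.99 g/mol.
M(AgCl) = 107.87 + 35.45 = 143.32 g/mol.
n(Na) = 41.685 / 22.99 = 1.8132 mol.
Step 1 (Na:NaCl = 2:2): theoretical n(NaCl) = 1.8132 mol; at 78.92% yield, n(NaCl) = 1.4310 mol.
Step 2 (NaCl:AgCl = 1:1): theoretical n(AgCl) = 1.4310 mol, so theoretical mass = 1.4310 × 143.32 = 205.09 g.
At 83.80% yield, actual mass of AgCl = 205.09 × 0.8380 = 171.86 g.

171.9 g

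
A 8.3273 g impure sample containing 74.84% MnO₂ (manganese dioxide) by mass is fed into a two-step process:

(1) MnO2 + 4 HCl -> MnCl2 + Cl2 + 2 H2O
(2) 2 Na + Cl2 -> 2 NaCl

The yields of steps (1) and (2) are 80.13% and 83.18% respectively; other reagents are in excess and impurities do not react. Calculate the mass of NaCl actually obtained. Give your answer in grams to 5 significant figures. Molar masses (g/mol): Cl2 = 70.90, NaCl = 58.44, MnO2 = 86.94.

5.5843 g

Pure MnO2 = 8.3273 × 0.7484 = 6.23215 g.
n(MnO2) = 6.23215 / 86.94 = 0.0716834 mol.
Step 1 (MnO2:Cl2 = 1:1): theoretical n(Cl2) = 0.0716834 mol; at 80.13% yield, n(Cl2) = 0.0574399 mol.
Step 2 (Cl2:NaCl = 1:2): theoretical n(NaCl) = 0.114880 mol, so theoretical mass = 0.114880 × 58.44 = 6.71357 g.
At 83.18% yield, actual mass of NaCl = 6.71357 × 0.8318 = 5.58435 g.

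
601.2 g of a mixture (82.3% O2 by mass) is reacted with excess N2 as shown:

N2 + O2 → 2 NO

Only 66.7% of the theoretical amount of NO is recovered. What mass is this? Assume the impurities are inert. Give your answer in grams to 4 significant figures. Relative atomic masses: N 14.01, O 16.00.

619.0 g

Pure O2 available = 601.2 g × 0.823 = 494.79 g.
M(O2) = 2(16.00) = 32.00 g/mol.
M(NO) = 14.01 + 16.00 = 30.01 g/mol.
n(O2) = 494.79 g / 32.00 g/mol = 15.462 mol.
From the equation the O2:NO mole ratio is 1:2, so n(NO) = 15.462 × 2/1 = 30.924 mol.
Mass of NO = 30.924 mol × 30.01 g/mol = 928.04 g.
Actual mass collected = 928.04 g × 0.667 = 619.00 g.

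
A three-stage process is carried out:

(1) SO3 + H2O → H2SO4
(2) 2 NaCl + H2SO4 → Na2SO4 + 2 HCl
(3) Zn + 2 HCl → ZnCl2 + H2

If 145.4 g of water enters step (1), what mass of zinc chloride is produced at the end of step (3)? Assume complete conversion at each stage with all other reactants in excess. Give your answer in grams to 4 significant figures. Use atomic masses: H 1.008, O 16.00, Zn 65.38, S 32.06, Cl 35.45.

M(H2O) = 2(1.008) + 16.00 = 18.016 g/mol.
M(ZnCl2) = 65.38 + 2(35.45) = 136.28 g/mol.
n(H2O) = 145.4 / 18.016 = 8.0706 mol.
Reaction (1): H2O→H2SO4 ratio 1:1 ⇒ n(H2SO4) = 8.0706 mol.
Reaction (2): H2SO4→HCl ratio 1:2 ⇒ n(HCl) = 16.141 mol.
Reaction (3): HCl→ZnCl2 ratio 2:1 ⇒ n(ZnCl2) = 8.0706 mol.
Mass of ZnCl2 = 8.0706 × 136.28 = 1099.9 g.

1100 g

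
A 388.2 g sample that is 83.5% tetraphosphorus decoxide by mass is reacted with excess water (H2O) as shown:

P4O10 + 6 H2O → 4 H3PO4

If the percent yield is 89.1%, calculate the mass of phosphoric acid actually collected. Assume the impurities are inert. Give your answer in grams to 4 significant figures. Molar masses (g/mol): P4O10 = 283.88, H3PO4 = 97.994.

Pure P4O10 available = 388.2 g × 0.835 = 324.15 g.
n(P4O10) = 324.15 g / 283.88 g/mol = 1.1418 mol.
From the equation the P4O10:H3PO4 mole ratio is 1:4, so n(H3PO4) = 1.1418 × 4/1 = 4.5674 mol.
Mass of H3PO4 = 4.5674 mol × 97.994 g/mol = 447.58 g.
Actual mass collected = 447.58 g × 0.891 = 398.79 g.

398.8 g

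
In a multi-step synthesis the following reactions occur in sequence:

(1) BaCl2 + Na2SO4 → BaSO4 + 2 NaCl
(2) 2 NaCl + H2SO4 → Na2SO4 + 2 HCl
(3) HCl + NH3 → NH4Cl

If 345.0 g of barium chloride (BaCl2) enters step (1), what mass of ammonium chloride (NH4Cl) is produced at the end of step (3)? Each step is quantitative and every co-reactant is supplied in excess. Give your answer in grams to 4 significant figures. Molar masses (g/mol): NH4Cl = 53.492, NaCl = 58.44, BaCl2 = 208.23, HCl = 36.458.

177.3 g

n(BaCl2) = 345.0 / 208.23 = 1.6568 mol.
Reaction (1): BaCl2→NaCl ratio 1:2 ⇒ n(NaCl) = 3.3136 mol.
Reaction (2): NaCl→HCl ratio 2:2 ⇒ n(HCl) = 3.3136 mol.
Reaction (3): HCl→NH4Cl ratio 1:1 ⇒ n(NH4Cl) = 3.3136 mol.
Mass of NH4Cl = 3.3136 × 53.492 = 177.25 g.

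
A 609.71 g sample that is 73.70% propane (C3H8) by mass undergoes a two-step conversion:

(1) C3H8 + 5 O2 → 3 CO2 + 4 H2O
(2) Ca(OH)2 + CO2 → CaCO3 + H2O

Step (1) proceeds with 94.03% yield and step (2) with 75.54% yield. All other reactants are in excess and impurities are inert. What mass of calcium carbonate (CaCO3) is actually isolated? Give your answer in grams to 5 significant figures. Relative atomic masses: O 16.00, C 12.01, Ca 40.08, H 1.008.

Pure C3H8 = 609.71 × 0.7370 = 449.356 g.
M(C3H8) = 3(12.01) + 8(1.008) = 44.094 g/mol.
M(CaCO3) = 40.08 + 12.01 + 3(16.00) = 100.09 g/mol.
n(C3H8) = 449.356 / 44.094 = 10.1909 mol.
Step 1 (C3H8:CO2 = 1:3): theoretical n(CO2) = 30.5726 mol; at 94.03% yield, n(CO2) = 28.7474 mol.
Step 2 (CO2:CaCO3 = 1:1): theoretical n(CaCO3) = 28.7474 mol, so theoretical mass = 28.7474 × 100.09 = 2877.33 g.
At 75.54% yield, actual mass of CaCO3 = 2877.33 × 0.7554 = 2173.54 g.

2173.5 g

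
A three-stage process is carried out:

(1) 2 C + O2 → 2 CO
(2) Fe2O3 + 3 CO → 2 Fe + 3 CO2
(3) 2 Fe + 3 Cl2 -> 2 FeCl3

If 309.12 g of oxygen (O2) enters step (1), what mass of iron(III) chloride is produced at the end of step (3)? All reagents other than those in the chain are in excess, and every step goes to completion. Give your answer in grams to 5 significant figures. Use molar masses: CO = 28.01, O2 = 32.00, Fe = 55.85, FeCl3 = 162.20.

n(O2) = 309.12 / 32.00 = 9.66000 mol.
Reaction (1): O2→CO ratio 1:2 ⇒ n(CO) = 19.3200 mol.
Reaction (2): CO→Fe ratio 3:2 ⇒ n(Fe) = 12.8800 mol.
Reaction (3): Fe→FeCl3 ratio 2:2 ⇒ n(FeCl3) = 12.8800 mol.
Mass of FeCl3 = 12.8800 × 162.20 = 2089.14 g.

2089.1 g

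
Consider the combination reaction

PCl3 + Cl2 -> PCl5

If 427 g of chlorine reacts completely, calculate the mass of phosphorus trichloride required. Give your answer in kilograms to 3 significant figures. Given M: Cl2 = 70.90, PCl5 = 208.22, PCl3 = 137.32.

0.827 kg

n(Cl2) = 427.0 g / 70.90 g/mol = 6.023 mol.
From the equation the Cl2:PCl3 mole ratio is 1:1, so n(PCl3) = 6.023 × 1/1 = 6.023 mol.
Mass of PCl3 = 6.023 mol × 137.32 g/mol = 827.0 g.
Converting to kg: 827.0 g = 0.827 kg.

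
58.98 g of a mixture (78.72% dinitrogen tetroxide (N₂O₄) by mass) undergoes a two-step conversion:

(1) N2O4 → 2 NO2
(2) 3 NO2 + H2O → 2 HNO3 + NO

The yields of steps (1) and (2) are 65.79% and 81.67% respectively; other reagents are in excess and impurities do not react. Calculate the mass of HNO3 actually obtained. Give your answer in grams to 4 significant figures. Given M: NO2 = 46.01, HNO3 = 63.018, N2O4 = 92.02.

22.78 g

Pure N2O4 = 58.98 × 0.7872 = 46.429 g.
n(N2O4) = 46.429 / 92.02 = 0.50455 mol.
Step 1 (N2O4:NO2 = 1:2): theoretical n(NO2) = 1.0091 mol; at 65.79% yield, n(NO2) = 0.66389 mol.
Step 2 (NO2:HNO3 = 3:2): theoretical n(HNO3) = 0.44259 mol, so theoretical mass = 0.44259 × 63.018 = 27.891 g.
At 81.67% yield, actual mass of HNO3 = 27.891 × 0.8167 = 22.779 g.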